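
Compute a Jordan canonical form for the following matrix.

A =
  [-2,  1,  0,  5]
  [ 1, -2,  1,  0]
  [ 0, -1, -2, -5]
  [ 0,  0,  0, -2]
J_3(-2) ⊕ J_1(-2)

The characteristic polynomial is
  det(x·I − A) = x^4 + 8*x^3 + 24*x^2 + 32*x + 16 = (x + 2)^4

Eigenvalues and multiplicities (the geometric multiplicity of λ is n − rank(A − λI), which equals the number of Jordan blocks for λ):
  λ = -2: algebraic multiplicity = 4, geometric multiplicity = 2

Determining the block sizes for each eigenvalue:
  λ = -2: with am = 4 and gm = 2, the partition is not yet determined (e.g. several partitions of 4 into 2 parts exist). Let N = A − (-2)·I. Computing rank(N^1) = 2, rank(N^2) = 1, rank(N^3) = 0; the number of blocks of size ≥ j is rank(N^{j−1}) − rank(N^j), giving [2, 1, 1]. So we have 1 block(s) of size 3, 1 block(s) of size 1 → block sizes [3, 1]

Assembling the blocks gives a Jordan form
J =
  [-2,  1,  0,  0]
  [ 0, -2,  1,  0]
  [ 0,  0, -2,  0]
  [ 0,  0,  0, -2]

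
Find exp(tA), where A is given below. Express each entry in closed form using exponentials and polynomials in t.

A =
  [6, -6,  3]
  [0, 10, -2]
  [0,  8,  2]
e^{tA} =
  [exp(6*t), -6*t*exp(6*t), 3*t*exp(6*t)]
  [0, 4*t*exp(6*t) + exp(6*t), -2*t*exp(6*t)]
  [0, 8*t*exp(6*t), -4*t*exp(6*t) + exp(6*t)]

Strategy: write A = P · J · P⁻¹ where J is a Jordan canonical form, so e^{tA} = P · e^{tJ} · P⁻¹, and e^{tJ} can be computed block-by-block.

A has Jordan form
J =
  [6, 1, 0]
  [0, 6, 0]
  [0, 0, 6]
(up to reordering of blocks).

Per-block formulas:
  For a 2×2 Jordan block J_2(6): exp(t · J_2(6)) = e^(6t)·(I + t·N), where N is the 2×2 nilpotent shift.
  For a 1×1 block at λ = 6: exp(t · [6]) = [e^(6t)].

After assembling e^{tJ} and conjugating by P, we get:

e^{tA} =
  [exp(6*t), -6*t*exp(6*t), 3*t*exp(6*t)]
  [0, 4*t*exp(6*t) + exp(6*t), -2*t*exp(6*t)]
  [0, 8*t*exp(6*t), -4*t*exp(6*t) + exp(6*t)]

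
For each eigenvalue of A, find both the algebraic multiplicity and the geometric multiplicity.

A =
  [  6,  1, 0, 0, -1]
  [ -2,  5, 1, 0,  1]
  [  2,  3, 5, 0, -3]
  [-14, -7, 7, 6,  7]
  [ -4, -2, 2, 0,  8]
λ = 6: alg = 5, geom = 3

Step 1 — factor the characteristic polynomial to read off the algebraic multiplicities:
  χ_A(x) = (x - 6)^5

Step 2 — compute geometric multiplicities via the rank-nullity identity g(λ) = n − rank(A − λI):
  rank(A − (6)·I) = 2, so dim ker(A − (6)·I) = n − 2 = 3

Summary:
  λ = 6: algebraic multiplicity = 5, geometric multiplicity = 3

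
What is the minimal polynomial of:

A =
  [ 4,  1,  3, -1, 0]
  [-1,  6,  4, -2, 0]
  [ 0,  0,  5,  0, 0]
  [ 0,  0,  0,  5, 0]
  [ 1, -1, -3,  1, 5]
x^3 - 15*x^2 + 75*x - 125

The characteristic polynomial is χ_A(x) = (x - 5)^5, so the eigenvalues are known. The minimal polynomial is
  m_A(x) = Π_λ (x − λ)^{k_λ}
where k_λ is the size of the *largest* Jordan block for λ (equivalently, the smallest k with (A − λI)^k v = 0 for every generalised eigenvector v of λ).

  λ = 5: largest Jordan block has size 3, contributing (x − 5)^3

So m_A(x) = (x - 5)^3 = x^3 - 15*x^2 + 75*x - 125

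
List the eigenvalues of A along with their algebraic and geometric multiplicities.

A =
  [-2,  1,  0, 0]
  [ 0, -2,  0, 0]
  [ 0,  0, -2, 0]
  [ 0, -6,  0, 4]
λ = -2: alg = 3, geom = 2; λ = 4: alg = 1, geom = 1

Step 1 — factor the characteristic polynomial to read off the algebraic multiplicities:
  χ_A(x) = (x - 4)*(x + 2)^3

Step 2 — compute geometric multiplicities via the rank-nullity identity g(λ) = n − rank(A − λI):
  rank(A − (-2)·I) = 2, so dim ker(A − (-2)·I) = n − 2 = 2
  rank(A − (4)·I) = 3, so dim ker(A − (4)·I) = n − 3 = 1

Summary:
  λ = -2: algebraic multiplicity = 3, geometric multiplicity = 2
  λ = 4: algebraic multiplicity = 1, geometric multiplicity = 1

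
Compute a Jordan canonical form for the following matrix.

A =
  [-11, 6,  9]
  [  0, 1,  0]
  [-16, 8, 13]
J_2(1) ⊕ J_1(1)

The characteristic polynomial is
  det(x·I − A) = x^3 - 3*x^2 + 3*x - 1 = (x - 1)^3

Eigenvalues and multiplicities (the geometric multiplicity of λ is n − rank(A − λI), which equals the number of Jordan blocks for λ):
  λ = 1: algebraic multiplicity = 3, geometric multiplicity = 2

Determining the block sizes for each eigenvalue:
  λ = 1: 2 blocks summing to 3 forces exactly one block of size 2 and the rest size 1 → block sizes [2, 1]

Assembling the blocks gives a Jordan form
J =
  [1, 1, 0]
  [0, 1, 0]
  [0, 0, 1]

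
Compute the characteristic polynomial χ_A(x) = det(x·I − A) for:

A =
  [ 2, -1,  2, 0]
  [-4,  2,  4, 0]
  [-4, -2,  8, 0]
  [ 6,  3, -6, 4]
x^4 - 16*x^3 + 96*x^2 - 256*x + 256

Expanding det(x·I − A) (e.g. by cofactor expansion or by noting that A is similar to its Jordan form J, which has the same characteristic polynomial as A) gives
  χ_A(x) = x^4 - 16*x^3 + 96*x^2 - 256*x + 256
which factors as (x - 4)^4. The eigenvalues (with algebraic multiplicities) are λ = 4 with multiplicity 4.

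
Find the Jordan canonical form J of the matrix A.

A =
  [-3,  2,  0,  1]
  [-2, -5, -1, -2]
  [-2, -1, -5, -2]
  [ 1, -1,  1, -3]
J_3(-4) ⊕ J_1(-4)

The characteristic polynomial is
  det(x·I − A) = x^4 + 16*x^3 + 96*x^2 + 256*x + 256 = (x + 4)^4

Eigenvalues and multiplicities (the geometric multiplicity of λ is n − rank(A − λI), which equals the number of Jordan blocks for λ):
  λ = -4: algebraic multiplicity = 4, geometric multiplicity = 2

Determining the block sizes for each eigenvalue:
  λ = -4: with am = 4 and gm = 2, the partition is not yet determined (e.g. several partitions of 4 into 2 parts exist). Let N = A − (-4)·I. Computing rank(N^1) = 2, rank(N^2) = 1, rank(N^3) = 0; the number of blocks of size ≥ j is rank(N^{j−1}) − rank(N^j), giving [2, 1, 1]. So we have 1 block(s) of size 3, 1 block(s) of size 1 → block sizes [3, 1]

Assembling the blocks gives a Jordan form
J =
  [-4,  1,  0,  0]
  [ 0, -4,  1,  0]
  [ 0,  0, -4,  0]
  [ 0,  0,  0, -4]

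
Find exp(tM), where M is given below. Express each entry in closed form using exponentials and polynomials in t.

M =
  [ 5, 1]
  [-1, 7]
e^{tM} =
  [-t*exp(6*t) + exp(6*t), t*exp(6*t)]
  [-t*exp(6*t), t*exp(6*t) + exp(6*t)]

Strategy: write M = P · J · P⁻¹ where J is a Jordan canonical form, so e^{tM} = P · e^{tJ} · P⁻¹, and e^{tJ} can be computed block-by-block.

M has Jordan form
J =
  [6, 1]
  [0, 6]
(up to reordering of blocks).

Per-block formulas:
  For a 2×2 Jordan block J_2(6): exp(t · J_2(6)) = e^(6t)·(I + t·N), where N is the 2×2 nilpotent shift.

After assembling e^{tJ} and conjugating by P, we get:

e^{tM} =
  [-t*exp(6*t) + exp(6*t), t*exp(6*t)]
  [-t*exp(6*t), t*exp(6*t) + exp(6*t)]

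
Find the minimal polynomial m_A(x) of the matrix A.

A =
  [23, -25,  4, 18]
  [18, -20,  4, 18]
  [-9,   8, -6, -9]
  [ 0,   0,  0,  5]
x^3 + 3*x^2 - 24*x - 80

The characteristic polynomial is χ_A(x) = (x - 5)^2*(x + 4)^2, so the eigenvalues are known. The minimal polynomial is
  m_A(x) = Π_λ (x − λ)^{k_λ}
where k_λ is the size of the *largest* Jordan block for λ (equivalently, the smallest k with (A − λI)^k v = 0 for every generalised eigenvector v of λ).

  λ = -4: largest Jordan block has size 2, contributing (x + 4)^2
  λ = 5: largest Jordan block has size 1, contributing (x − 5)

So m_A(x) = (x - 5)*(x + 4)^2 = x^3 + 3*x^2 - 24*x - 80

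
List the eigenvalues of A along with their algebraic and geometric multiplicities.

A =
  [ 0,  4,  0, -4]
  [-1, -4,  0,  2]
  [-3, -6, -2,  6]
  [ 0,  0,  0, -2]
λ = -2: alg = 4, geom = 3

Step 1 — factor the characteristic polynomial to read off the algebraic multiplicities:
  χ_A(x) = (x + 2)^4

Step 2 — compute geometric multiplicities via the rank-nullity identity g(λ) = n − rank(A − λI):
  rank(A − (-2)·I) = 1, so dim ker(A − (-2)·I) = n − 1 = 3

Summary:
  λ = -2: algebraic multiplicity = 4, geometric multiplicity = 3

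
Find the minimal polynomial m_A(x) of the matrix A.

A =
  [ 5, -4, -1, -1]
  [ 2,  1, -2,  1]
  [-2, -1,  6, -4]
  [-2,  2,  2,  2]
x^4 - 14*x^3 + 73*x^2 - 168*x + 144

The characteristic polynomial is χ_A(x) = (x - 4)^2*(x - 3)^2, so the eigenvalues are known. The minimal polynomial is
  m_A(x) = Π_λ (x − λ)^{k_λ}
where k_λ is the size of the *largest* Jordan block for λ (equivalently, the smallest k with (A − λI)^k v = 0 for every generalised eigenvector v of λ).

  λ = 3: largest Jordan block has size 2, contributing (x − 3)^2
  λ = 4: largest Jordan block has size 2, contributing (x − 4)^2

So m_A(x) = (x - 4)^2*(x - 3)^2 = x^4 - 14*x^3 + 73*x^2 - 168*x + 144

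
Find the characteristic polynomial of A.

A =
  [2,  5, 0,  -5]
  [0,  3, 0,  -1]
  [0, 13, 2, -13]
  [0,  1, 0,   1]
x^4 - 8*x^3 + 24*x^2 - 32*x + 16

Expanding det(x·I − A) (e.g. by cofactor expansion or by noting that A is similar to its Jordan form J, which has the same characteristic polynomial as A) gives
  χ_A(x) = x^4 - 8*x^3 + 24*x^2 - 32*x + 16
which factors as (x - 2)^4. The eigenvalues (with algebraic multiplicities) are λ = 2 with multiplicity 4.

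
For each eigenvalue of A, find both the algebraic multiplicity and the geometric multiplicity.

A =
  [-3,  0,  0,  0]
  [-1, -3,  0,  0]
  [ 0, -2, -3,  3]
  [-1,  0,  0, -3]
λ = -3: alg = 4, geom = 2

Step 1 — factor the characteristic polynomial to read off the algebraic multiplicities:
  χ_A(x) = (x + 3)^4

Step 2 — compute geometric multiplicities via the rank-nullity identity g(λ) = n − rank(A − λI):
  rank(A − (-3)·I) = 2, so dim ker(A − (-3)·I) = n − 2 = 2

Summary:
  λ = -3: algebraic multiplicity = 4, geometric multiplicity = 2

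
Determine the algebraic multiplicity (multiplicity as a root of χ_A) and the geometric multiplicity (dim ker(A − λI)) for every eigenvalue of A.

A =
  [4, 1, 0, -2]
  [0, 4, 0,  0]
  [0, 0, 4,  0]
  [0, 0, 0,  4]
λ = 4: alg = 4, geom = 3

Step 1 — factor the characteristic polynomial to read off the algebraic multiplicities:
  χ_A(x) = (x - 4)^4

Step 2 — compute geometric multiplicities via the rank-nullity identity g(λ) = n − rank(A − λI):
  rank(A − (4)·I) = 1, so dim ker(A − (4)·I) = n − 1 = 3

Summary:
  λ = 4: algebraic multiplicity = 4, geometric multiplicity = 3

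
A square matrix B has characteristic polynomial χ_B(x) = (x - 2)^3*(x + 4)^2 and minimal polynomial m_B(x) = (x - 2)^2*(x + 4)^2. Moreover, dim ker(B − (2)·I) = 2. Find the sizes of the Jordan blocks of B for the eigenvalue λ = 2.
Block sizes for λ = 2: [2, 1]

Step 1 — from the characteristic polynomial, algebraic multiplicity of λ = 2 is 3. From dim ker(B − (2)·I) = 2, there are exactly 2 Jordan blocks for λ = 2.
Step 2 — from the minimal polynomial, the factor (x − 2)^2 tells us the largest block for λ = 2 has size 2.
Step 3 — with total size 3, 2 blocks, and largest block 2, the block sizes (in nonincreasing order) are [2, 1].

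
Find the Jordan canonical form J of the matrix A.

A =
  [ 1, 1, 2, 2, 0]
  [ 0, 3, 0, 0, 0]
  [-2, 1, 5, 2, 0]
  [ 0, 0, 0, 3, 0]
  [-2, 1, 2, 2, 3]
J_2(3) ⊕ J_1(3) ⊕ J_1(3) ⊕ J_1(3)

The characteristic polynomial is
  det(x·I − A) = x^5 - 15*x^4 + 90*x^3 - 270*x^2 + 405*x - 243 = (x - 3)^5

Eigenvalues and multiplicities (the geometric multiplicity of λ is n − rank(A − λI), which equals the number of Jordan blocks for λ):
  λ = 3: algebraic multiplicity = 5, geometric multiplicity = 4

Determining the block sizes for each eigenvalue:
  λ = 3: 4 blocks summing to 5 forces exactly one block of size 2 and the rest size 1 → block sizes [2, 1, 1, 1]

Assembling the blocks gives a Jordan form
J =
  [3, 1, 0, 0, 0]
  [0, 3, 0, 0, 0]
  [0, 0, 3, 0, 0]
  [0, 0, 0, 3, 0]
  [0, 0, 0, 0, 3]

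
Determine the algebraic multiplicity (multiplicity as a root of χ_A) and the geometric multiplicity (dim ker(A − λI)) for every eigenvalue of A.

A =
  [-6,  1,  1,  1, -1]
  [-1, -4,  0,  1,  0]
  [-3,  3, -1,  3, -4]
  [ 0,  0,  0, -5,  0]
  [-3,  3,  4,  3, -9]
λ = -5: alg = 5, geom = 3

Step 1 — factor the characteristic polynomial to read off the algebraic multiplicities:
  χ_A(x) = (x + 5)^5

Step 2 — compute geometric multiplicities via the rank-nullity identity g(λ) = n − rank(A − λI):
  rank(A − (-5)·I) = 2, so dim ker(A − (-5)·I) = n − 2 = 3

Summary:
  λ = -5: algebraic multiplicity = 5, geometric multiplicity = 3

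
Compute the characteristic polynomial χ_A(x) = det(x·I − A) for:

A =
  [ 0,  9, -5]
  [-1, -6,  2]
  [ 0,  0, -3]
x^3 + 9*x^2 + 27*x + 27

Expanding det(x·I − A) (e.g. by cofactor expansion or by noting that A is similar to its Jordan form J, which has the same characteristic polynomial as A) gives
  χ_A(x) = x^3 + 9*x^2 + 27*x + 27
which factors as (x + 3)^3. The eigenvalues (with algebraic multiplicities) are λ = -3 with multiplicity 3.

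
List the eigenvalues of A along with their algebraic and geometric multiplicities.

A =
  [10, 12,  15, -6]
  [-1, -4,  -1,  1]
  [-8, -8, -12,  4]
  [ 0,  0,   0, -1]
λ = -2: alg = 3, geom = 1; λ = -1: alg = 1, geom = 1

Step 1 — factor the characteristic polynomial to read off the algebraic multiplicities:
  χ_A(x) = (x + 1)*(x + 2)^3

Step 2 — compute geometric multiplicities via the rank-nullity identity g(λ) = n − rank(A − λI):
  rank(A − (-2)·I) = 3, so dim ker(A − (-2)·I) = n − 3 = 1
  rank(A − (-1)·I) = 3, so dim ker(A − (-1)·I) = n − 3 = 1

Summary:
  λ = -2: algebraic multiplicity = 3, geometric multiplicity = 1
  λ = -1: algebraic multiplicity = 1, geometric multiplicity = 1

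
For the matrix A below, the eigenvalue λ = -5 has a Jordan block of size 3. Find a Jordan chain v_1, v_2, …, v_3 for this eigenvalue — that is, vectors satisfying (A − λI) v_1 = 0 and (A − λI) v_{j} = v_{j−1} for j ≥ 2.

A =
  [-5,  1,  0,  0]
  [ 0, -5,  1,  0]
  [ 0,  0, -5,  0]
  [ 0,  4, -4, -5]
A Jordan chain for λ = -5 of length 3:
v_1 = (1, 0, 0, 4)ᵀ
v_2 = (0, 1, 0, -4)ᵀ
v_3 = (0, 0, 1, 0)ᵀ

Let N = A − (-5)·I. We want v_3 with N^3 v_3 = 0 but N^2 v_3 ≠ 0; then v_{j-1} := N · v_j for j = 3, …, 2.

Pick v_3 = (0, 0, 1, 0)ᵀ.
Then v_2 = N · v_3 = (0, 1, 0, -4)ᵀ.
Then v_1 = N · v_2 = (1, 0, 0, 4)ᵀ.

Sanity check: (A − (-5)·I) v_1 = (0, 0, 0, 0)ᵀ = 0. ✓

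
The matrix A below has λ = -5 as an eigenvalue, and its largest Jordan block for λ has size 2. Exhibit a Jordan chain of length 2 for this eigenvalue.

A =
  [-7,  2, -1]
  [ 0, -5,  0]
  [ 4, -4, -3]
A Jordan chain for λ = -5 of length 2:
v_1 = (-2, 0, 4)ᵀ
v_2 = (1, 0, 0)ᵀ

Let N = A − (-5)·I. We want v_2 with N^2 v_2 = 0 but N^1 v_2 ≠ 0; then v_{j-1} := N · v_j for j = 2, …, 2.

Pick v_2 = (1, 0, 0)ᵀ.
Then v_1 = N · v_2 = (-2, 0, 4)ᵀ.

Sanity check: (A − (-5)·I) v_1 = (0, 0, 0)ᵀ = 0. ✓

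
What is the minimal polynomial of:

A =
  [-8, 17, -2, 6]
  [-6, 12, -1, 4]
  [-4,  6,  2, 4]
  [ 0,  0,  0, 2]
x^3 - 6*x^2 + 12*x - 8

The characteristic polynomial is χ_A(x) = (x - 2)^4, so the eigenvalues are known. The minimal polynomial is
  m_A(x) = Π_λ (x − λ)^{k_λ}
where k_λ is the size of the *largest* Jordan block for λ (equivalently, the smallest k with (A − λI)^k v = 0 for every generalised eigenvector v of λ).

  λ = 2: largest Jordan block has size 3, contributing (x − 2)^3

So m_A(x) = (x - 2)^3 = x^3 - 6*x^2 + 12*x - 8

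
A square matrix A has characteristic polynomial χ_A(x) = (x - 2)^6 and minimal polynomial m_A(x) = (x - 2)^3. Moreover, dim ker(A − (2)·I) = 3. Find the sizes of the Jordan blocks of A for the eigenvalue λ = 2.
Block sizes for λ = 2: [3, 2, 1]

Step 1 — from the characteristic polynomial, algebraic multiplicity of λ = 2 is 6. From dim ker(A − (2)·I) = 3, there are exactly 3 Jordan blocks for λ = 2.
Step 2 — from the minimal polynomial, the factor (x − 2)^3 tells us the largest block for λ = 2 has size 3.
Step 3 — with total size 6, 3 blocks, and largest block 3, the block sizes (in nonincreasing order) are [3, 2, 1].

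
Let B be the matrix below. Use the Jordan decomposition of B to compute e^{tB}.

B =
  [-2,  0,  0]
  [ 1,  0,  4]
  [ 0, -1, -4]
e^{tB} =
  [exp(-2*t), 0, 0]
  [t^2*exp(-2*t) + t*exp(-2*t), 2*t*exp(-2*t) + exp(-2*t), 4*t*exp(-2*t)]
  [-t^2*exp(-2*t)/2, -t*exp(-2*t), -2*t*exp(-2*t) + exp(-2*t)]

Strategy: write B = P · J · P⁻¹ where J is a Jordan canonical form, so e^{tB} = P · e^{tJ} · P⁻¹, and e^{tJ} can be computed block-by-block.

B has Jordan form
J =
  [-2,  1,  0]
  [ 0, -2,  1]
  [ 0,  0, -2]
(up to reordering of blocks).

Per-block formulas:
  For a 3×3 Jordan block J_3(-2): exp(t · J_3(-2)) = e^(-2t)·(I + t·N + (t^2/2)·N^2), where N is the 3×3 nilpotent shift.

After assembling e^{tJ} and conjugating by P, we get:

e^{tB} =
  [exp(-2*t), 0, 0]
  [t^2*exp(-2*t) + t*exp(-2*t), 2*t*exp(-2*t) + exp(-2*t), 4*t*exp(-2*t)]
  [-t^2*exp(-2*t)/2, -t*exp(-2*t), -2*t*exp(-2*t) + exp(-2*t)]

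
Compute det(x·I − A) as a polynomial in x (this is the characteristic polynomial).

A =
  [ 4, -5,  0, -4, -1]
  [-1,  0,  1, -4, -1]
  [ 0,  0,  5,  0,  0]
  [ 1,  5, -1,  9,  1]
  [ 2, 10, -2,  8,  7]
x^5 - 25*x^4 + 250*x^3 - 1250*x^2 + 3125*x - 3125

Expanding det(x·I − A) (e.g. by cofactor expansion or by noting that A is similar to its Jordan form J, which has the same characteristic polynomial as A) gives
  χ_A(x) = x^5 - 25*x^4 + 250*x^3 - 1250*x^2 + 3125*x - 3125
which factors as (x - 5)^5. The eigenvalues (with algebraic multiplicities) are λ = 5 with multiplicity 5.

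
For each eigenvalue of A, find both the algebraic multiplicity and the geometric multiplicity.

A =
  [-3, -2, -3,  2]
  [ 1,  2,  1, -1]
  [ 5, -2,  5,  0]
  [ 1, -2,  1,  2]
λ = 0: alg = 1, geom = 1; λ = 2: alg = 3, geom = 1

Step 1 — factor the characteristic polynomial to read off the algebraic multiplicities:
  χ_A(x) = x*(x - 2)^3

Step 2 — compute geometric multiplicities via the rank-nullity identity g(λ) = n − rank(A − λI):
  rank(A − (0)·I) = 3, so dim ker(A − (0)·I) = n − 3 = 1
  rank(A − (2)·I) = 3, so dim ker(A − (2)·I) = n − 3 = 1

Summary:
  λ = 0: algebraic multiplicity = 1, geometric multiplicity = 1
  λ = 2: algebraic multiplicity = 3, geometric multiplicity = 1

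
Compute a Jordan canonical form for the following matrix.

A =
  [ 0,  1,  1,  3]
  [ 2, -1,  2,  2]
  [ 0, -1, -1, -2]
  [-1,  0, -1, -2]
J_2(-1) ⊕ J_2(-1)

The characteristic polynomial is
  det(x·I − A) = x^4 + 4*x^3 + 6*x^2 + 4*x + 1 = (x + 1)^4

Eigenvalues and multiplicities (the geometric multiplicity of λ is n − rank(A − λI), which equals the number of Jordan blocks for λ):
  λ = -1: algebraic multiplicity = 4, geometric multiplicity = 2

Determining the block sizes for each eigenvalue:
  λ = -1: with am = 4 and gm = 2, the partition is not yet determined (e.g. several partitions of 4 into 2 parts exist). Let N = A − (-1)·I. Computing rank(N^1) = 2, rank(N^2) = 0; the number of blocks of size ≥ j is rank(N^{j−1}) − rank(N^j), giving [2, 2]. So we have 2 block(s) of size 2 → block sizes [2, 2]

Assembling the blocks gives a Jordan form
J =
  [-1,  1,  0,  0]
  [ 0, -1,  0,  0]
  [ 0,  0, -1,  1]
  [ 0,  0,  0, -1]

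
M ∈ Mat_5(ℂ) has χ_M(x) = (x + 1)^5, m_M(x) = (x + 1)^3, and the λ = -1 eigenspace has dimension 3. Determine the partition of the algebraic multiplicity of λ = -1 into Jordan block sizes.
Block sizes for λ = -1: [3, 1, 1]

Step 1 — from the characteristic polynomial, algebraic multiplicity of λ = -1 is 5. From dim ker(M − (-1)·I) = 3, there are exactly 3 Jordan blocks for λ = -1.
Step 2 — from the minimal polynomial, the factor (x + 1)^3 tells us the largest block for λ = -1 has size 3.
Step 3 — with total size 5, 3 blocks, and largest block 3, the block sizes (in nonincreasing order) are [3, 1, 1].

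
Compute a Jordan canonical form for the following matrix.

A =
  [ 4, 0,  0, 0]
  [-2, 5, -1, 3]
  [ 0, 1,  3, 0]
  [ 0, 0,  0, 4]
J_3(4) ⊕ J_1(4)

The characteristic polynomial is
  det(x·I − A) = x^4 - 16*x^3 + 96*x^2 - 256*x + 256 = (x - 4)^4

Eigenvalues and multiplicities (the geometric multiplicity of λ is n − rank(A − λI), which equals the number of Jordan blocks for λ):
  λ = 4: algebraic multiplicity = 4, geometric multiplicity = 2

Determining the block sizes for each eigenvalue:
  λ = 4: with am = 4 and gm = 2, the partition is not yet determined (e.g. several partitions of 4 into 2 parts exist). Let N = A − (4)·I. Computing rank(N^1) = 2, rank(N^2) = 1, rank(N^3) = 0; the number of blocks of size ≥ j is rank(N^{j−1}) − rank(N^j), giving [2, 1, 1]. So we have 1 block(s) of size 3, 1 block(s) of size 1 → block sizes [3, 1]

Assembling the blocks gives a Jordan form
J =
  [4, 1, 0, 0]
  [0, 4, 1, 0]
  [0, 0, 4, 0]
  [0, 0, 0, 4]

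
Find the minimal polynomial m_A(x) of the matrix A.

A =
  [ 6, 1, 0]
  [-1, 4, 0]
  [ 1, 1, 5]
x^2 - 10*x + 25

The characteristic polynomial is χ_A(x) = (x - 5)^3, so the eigenvalues are known. The minimal polynomial is
  m_A(x) = Π_λ (x − λ)^{k_λ}
where k_λ is the size of the *largest* Jordan block for λ (equivalently, the smallest k with (A − λI)^k v = 0 for every generalised eigenvector v of λ).

  λ = 5: largest Jordan block has size 2, contributing (x − 5)^2

So m_A(x) = (x - 5)^2 = x^2 - 10*x + 25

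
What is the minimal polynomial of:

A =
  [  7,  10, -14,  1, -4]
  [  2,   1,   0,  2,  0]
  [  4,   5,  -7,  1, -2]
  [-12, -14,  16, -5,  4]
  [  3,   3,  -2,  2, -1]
x^3 + 3*x^2 + 3*x + 1

The characteristic polynomial is χ_A(x) = (x + 1)^5, so the eigenvalues are known. The minimal polynomial is
  m_A(x) = Π_λ (x − λ)^{k_λ}
where k_λ is the size of the *largest* Jordan block for λ (equivalently, the smallest k with (A − λI)^k v = 0 for every generalised eigenvector v of λ).

  λ = -1: largest Jordan block has size 3, contributing (x + 1)^3

So m_A(x) = (x + 1)^3 = x^3 + 3*x^2 + 3*x + 1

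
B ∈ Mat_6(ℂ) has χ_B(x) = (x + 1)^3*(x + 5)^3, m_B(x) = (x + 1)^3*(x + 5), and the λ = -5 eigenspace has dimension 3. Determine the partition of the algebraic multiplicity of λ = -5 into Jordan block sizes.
Block sizes for λ = -5: [1, 1, 1]

Step 1 — from the characteristic polynomial, algebraic multiplicity of λ = -5 is 3. From dim ker(B − (-5)·I) = 3, there are exactly 3 Jordan blocks for λ = -5.
Step 2 — from the minimal polynomial, the factor (x + 5) tells us the largest block for λ = -5 has size 1.
Step 3 — with total size 3, 3 blocks, and largest block 1, the block sizes (in nonincreasing order) are [1, 1, 1].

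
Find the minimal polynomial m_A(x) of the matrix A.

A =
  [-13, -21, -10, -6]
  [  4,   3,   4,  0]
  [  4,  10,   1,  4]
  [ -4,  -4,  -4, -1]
x^3 + 7*x^2 + 15*x + 9

The characteristic polynomial is χ_A(x) = (x + 1)*(x + 3)^3, so the eigenvalues are known. The minimal polynomial is
  m_A(x) = Π_λ (x − λ)^{k_λ}
where k_λ is the size of the *largest* Jordan block for λ (equivalently, the smallest k with (A − λI)^k v = 0 for every generalised eigenvector v of λ).

  λ = -3: largest Jordan block has size 2, contributing (x + 3)^2
  λ = -1: largest Jordan block has size 1, contributing (x + 1)

So m_A(x) = (x + 1)*(x + 3)^2 = x^3 + 7*x^2 + 15*x + 9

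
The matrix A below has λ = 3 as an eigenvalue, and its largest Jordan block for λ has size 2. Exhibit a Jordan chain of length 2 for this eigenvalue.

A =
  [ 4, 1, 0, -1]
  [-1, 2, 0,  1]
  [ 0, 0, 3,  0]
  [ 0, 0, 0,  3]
A Jordan chain for λ = 3 of length 2:
v_1 = (1, -1, 0, 0)ᵀ
v_2 = (1, 0, 0, 0)ᵀ

Let N = A − (3)·I. We want v_2 with N^2 v_2 = 0 but N^1 v_2 ≠ 0; then v_{j-1} := N · v_j for j = 2, …, 2.

Pick v_2 = (1, 0, 0, 0)ᵀ.
Then v_1 = N · v_2 = (1, -1, 0, 0)ᵀ.

Sanity check: (A − (3)·I) v_1 = (0, 0, 0, 0)ᵀ = 0. ✓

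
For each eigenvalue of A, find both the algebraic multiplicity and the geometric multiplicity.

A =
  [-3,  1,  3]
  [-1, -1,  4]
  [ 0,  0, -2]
λ = -2: alg = 3, geom = 1

Step 1 — factor the characteristic polynomial to read off the algebraic multiplicities:
  χ_A(x) = (x + 2)^3

Step 2 — compute geometric multiplicities via the rank-nullity identity g(λ) = n − rank(A − λI):
  rank(A − (-2)·I) = 2, so dim ker(A − (-2)·I) = n − 2 = 1

Summary:
  λ = -2: algebraic multiplicity = 3, geometric multiplicity = 1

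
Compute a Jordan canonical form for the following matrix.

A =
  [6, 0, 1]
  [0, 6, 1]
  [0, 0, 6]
J_2(6) ⊕ J_1(6)

The characteristic polynomial is
  det(x·I − A) = x^3 - 18*x^2 + 108*x - 216 = (x - 6)^3

Eigenvalues and multiplicities (the geometric multiplicity of λ is n − rank(A − λI), which equals the number of Jordan blocks for λ):
  λ = 6: algebraic multiplicity = 3, geometric multiplicity = 2

Determining the block sizes for each eigenvalue:
  λ = 6: 2 blocks summing to 3 forces exactly one block of size 2 and the rest size 1 → block sizes [2, 1]

Assembling the blocks gives a Jordan form
J =
  [6, 1, 0]
  [0, 6, 0]
  [0, 0, 6]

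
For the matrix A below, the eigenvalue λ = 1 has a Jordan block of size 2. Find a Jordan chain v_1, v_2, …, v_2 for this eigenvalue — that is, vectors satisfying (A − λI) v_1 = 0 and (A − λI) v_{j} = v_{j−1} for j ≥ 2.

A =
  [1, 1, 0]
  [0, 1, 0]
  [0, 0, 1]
A Jordan chain for λ = 1 of length 2:
v_1 = (1, 0, 0)ᵀ
v_2 = (0, 1, 0)ᵀ

Let N = A − (1)·I. We want v_2 with N^2 v_2 = 0 but N^1 v_2 ≠ 0; then v_{j-1} := N · v_j for j = 2, …, 2.

Pick v_2 = (0, 1, 0)ᵀ.
Then v_1 = N · v_2 = (1, 0, 0)ᵀ.

Sanity check: (A − (1)·I) v_1 = (0, 0, 0)ᵀ = 0. ✓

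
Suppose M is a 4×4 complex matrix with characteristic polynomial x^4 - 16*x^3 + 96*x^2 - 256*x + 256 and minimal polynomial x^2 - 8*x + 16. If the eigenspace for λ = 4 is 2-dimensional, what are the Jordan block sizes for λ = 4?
Block sizes for λ = 4: [2, 2]

Step 1 — from the characteristic polynomial, algebraic multiplicity of λ = 4 is 4. From dim ker(M − (4)·I) = 2, there are exactly 2 Jordan blocks for λ = 4.
Step 2 — from the minimal polynomial, the factor (x − 4)^2 tells us the largest block for λ = 4 has size 2.
Step 3 — with total size 4, 2 blocks, and largest block 2, the block sizes (in nonincreasing order) are [2, 2].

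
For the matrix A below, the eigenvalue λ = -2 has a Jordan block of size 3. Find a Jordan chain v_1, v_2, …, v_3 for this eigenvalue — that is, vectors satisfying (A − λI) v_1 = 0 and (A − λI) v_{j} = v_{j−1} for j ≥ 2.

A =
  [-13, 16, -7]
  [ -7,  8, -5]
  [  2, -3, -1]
A Jordan chain for λ = -2 of length 3:
v_1 = (-5, -3, 1)ᵀ
v_2 = (-11, -7, 2)ᵀ
v_3 = (1, 0, 0)ᵀ

Let N = A − (-2)·I. We want v_3 with N^3 v_3 = 0 but N^2 v_3 ≠ 0; then v_{j-1} := N · v_j for j = 3, …, 2.

Pick v_3 = (1, 0, 0)ᵀ.
Then v_2 = N · v_3 = (-11, -7, 2)ᵀ.
Then v_1 = N · v_2 = (-5, -3, 1)ᵀ.

Sanity check: (A − (-2)·I) v_1 = (0, 0, 0)ᵀ = 0. ✓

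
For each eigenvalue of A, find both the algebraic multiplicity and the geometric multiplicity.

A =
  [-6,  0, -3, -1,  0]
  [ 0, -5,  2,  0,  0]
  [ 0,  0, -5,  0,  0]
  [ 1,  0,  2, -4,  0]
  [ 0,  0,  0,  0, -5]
λ = -5: alg = 5, geom = 3

Step 1 — factor the characteristic polynomial to read off the algebraic multiplicities:
  χ_A(x) = (x + 5)^5

Step 2 — compute geometric multiplicities via the rank-nullity identity g(λ) = n − rank(A − λI):
  rank(A − (-5)·I) = 2, so dim ker(A − (-5)·I) = n − 2 = 3

Summary:
  λ = -5: algebraic multiplicity = 5, geometric multiplicity = 3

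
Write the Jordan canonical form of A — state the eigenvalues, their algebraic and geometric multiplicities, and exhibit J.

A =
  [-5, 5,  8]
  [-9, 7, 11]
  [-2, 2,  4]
J_3(2)

The characteristic polynomial is
  det(x·I − A) = x^3 - 6*x^2 + 12*x - 8 = (x - 2)^3

Eigenvalues and multiplicities (the geometric multiplicity of λ is n − rank(A − λI), which equals the number of Jordan blocks for λ):
  λ = 2: algebraic multiplicity = 3, geometric multiplicity = 1

Determining the block sizes for each eigenvalue:
  λ = 2: one block (gm = 1), so the single block has size am = 3 → block sizes [3]

Assembling the blocks gives a Jordan form
J =
  [2, 1, 0]
  [0, 2, 1]
  [0, 0, 2]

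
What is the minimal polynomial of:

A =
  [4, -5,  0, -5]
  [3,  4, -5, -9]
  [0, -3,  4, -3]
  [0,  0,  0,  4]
x^3 - 12*x^2 + 48*x - 64

The characteristic polynomial is χ_A(x) = (x - 4)^4, so the eigenvalues are known. The minimal polynomial is
  m_A(x) = Π_λ (x − λ)^{k_λ}
where k_λ is the size of the *largest* Jordan block for λ (equivalently, the smallest k with (A − λI)^k v = 0 for every generalised eigenvector v of λ).

  λ = 4: largest Jordan block has size 3, contributing (x − 4)^3

So m_A(x) = (x - 4)^3 = x^3 - 12*x^2 + 48*x - 64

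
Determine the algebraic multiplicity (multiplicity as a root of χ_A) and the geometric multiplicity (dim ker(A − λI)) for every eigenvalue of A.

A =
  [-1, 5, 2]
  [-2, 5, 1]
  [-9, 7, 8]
λ = 4: alg = 3, geom = 1

Step 1 — factor the characteristic polynomial to read off the algebraic multiplicities:
  χ_A(x) = (x - 4)^3

Step 2 — compute geometric multiplicities via the rank-nullity identity g(λ) = n − rank(A − λI):
  rank(A − (4)·I) = 2, so dim ker(A − (4)·I) = n − 2 = 1

Summary:
  λ = 4: algebraic multiplicity = 3, geometric multiplicity = 1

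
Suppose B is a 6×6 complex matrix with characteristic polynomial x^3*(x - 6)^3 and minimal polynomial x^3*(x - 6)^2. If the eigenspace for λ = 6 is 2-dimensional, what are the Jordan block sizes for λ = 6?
Block sizes for λ = 6: [2, 1]

Step 1 — from the characteristic polynomial, algebraic multiplicity of λ = 6 is 3. From dim ker(B − (6)·I) = 2, there are exactly 2 Jordan blocks for λ = 6.
Step 2 — from the minimal polynomial, the factor (x − 6)^2 tells us the largest block for λ = 6 has size 2.
Step 3 — with total size 3, 2 blocks, and largest block 2, the block sizes (in nonincreasing order) are [2, 1].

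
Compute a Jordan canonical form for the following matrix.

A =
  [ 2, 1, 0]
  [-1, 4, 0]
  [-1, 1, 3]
J_2(3) ⊕ J_1(3)

The characteristic polynomial is
  det(x·I − A) = x^3 - 9*x^2 + 27*x - 27 = (x - 3)^3

Eigenvalues and multiplicities (the geometric multiplicity of λ is n − rank(A − λI), which equals the number of Jordan blocks for λ):
  λ = 3: algebraic multiplicity = 3, geometric multiplicity = 2

Determining the block sizes for each eigenvalue:
  λ = 3: 2 blocks summing to 3 forces exactly one block of size 2 and the rest size 1 → block sizes [2, 1]

Assembling the blocks gives a Jordan form
J =
  [3, 1, 0]
  [0, 3, 0]
  [0, 0, 3]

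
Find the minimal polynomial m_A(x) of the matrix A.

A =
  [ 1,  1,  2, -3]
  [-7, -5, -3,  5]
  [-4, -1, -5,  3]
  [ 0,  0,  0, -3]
x^3 + 9*x^2 + 27*x + 27

The characteristic polynomial is χ_A(x) = (x + 3)^4, so the eigenvalues are known. The minimal polynomial is
  m_A(x) = Π_λ (x − λ)^{k_λ}
where k_λ is the size of the *largest* Jordan block for λ (equivalently, the smallest k with (A − λI)^k v = 0 for every generalised eigenvector v of λ).

  λ = -3: largest Jordan block has size 3, contributing (x + 3)^3

So m_A(x) = (x + 3)^3 = x^3 + 9*x^2 + 27*x + 27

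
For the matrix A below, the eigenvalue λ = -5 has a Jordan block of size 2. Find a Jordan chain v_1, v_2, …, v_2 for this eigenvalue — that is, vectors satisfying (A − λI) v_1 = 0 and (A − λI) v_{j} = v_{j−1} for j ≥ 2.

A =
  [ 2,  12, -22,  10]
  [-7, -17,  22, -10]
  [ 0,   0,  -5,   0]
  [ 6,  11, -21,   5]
A Jordan chain for λ = -5 of length 2:
v_1 = (2, -2, 0, 1)ᵀ
v_2 = (2, -1, 0, 0)ᵀ

Let N = A − (-5)·I. We want v_2 with N^2 v_2 = 0 but N^1 v_2 ≠ 0; then v_{j-1} := N · v_j for j = 2, …, 2.

Pick v_2 = (2, -1, 0, 0)ᵀ.
Then v_1 = N · v_2 = (2, -2, 0, 1)ᵀ.

Sanity check: (A − (-5)·I) v_1 = (0, 0, 0, 0)ᵀ = 0. ✓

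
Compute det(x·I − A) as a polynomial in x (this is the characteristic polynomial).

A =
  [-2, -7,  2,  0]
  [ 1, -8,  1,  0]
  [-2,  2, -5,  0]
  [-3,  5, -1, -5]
x^4 + 20*x^3 + 150*x^2 + 500*x + 625

Expanding det(x·I − A) (e.g. by cofactor expansion or by noting that A is similar to its Jordan form J, which has the same characteristic polynomial as A) gives
  χ_A(x) = x^4 + 20*x^3 + 150*x^2 + 500*x + 625
which factors as (x + 5)^4. The eigenvalues (with algebraic multiplicities) are λ = -5 with multiplicity 4.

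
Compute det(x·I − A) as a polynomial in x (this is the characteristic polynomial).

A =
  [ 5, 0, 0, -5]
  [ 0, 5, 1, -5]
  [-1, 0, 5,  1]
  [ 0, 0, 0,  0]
x^4 - 15*x^3 + 75*x^2 - 125*x

Expanding det(x·I − A) (e.g. by cofactor expansion or by noting that A is similar to its Jordan form J, which has the same characteristic polynomial as A) gives
  χ_A(x) = x^4 - 15*x^3 + 75*x^2 - 125*x
which factors as x*(x - 5)^3. The eigenvalues (with algebraic multiplicities) are λ = 0 with multiplicity 1, λ = 5 with multiplicity 3.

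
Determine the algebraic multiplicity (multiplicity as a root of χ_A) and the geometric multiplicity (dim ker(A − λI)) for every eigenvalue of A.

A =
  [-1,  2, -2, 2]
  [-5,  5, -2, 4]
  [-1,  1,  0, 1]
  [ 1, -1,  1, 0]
λ = 1: alg = 4, geom = 2

Step 1 — factor the characteristic polynomial to read off the algebraic multiplicities:
  χ_A(x) = (x - 1)^4

Step 2 — compute geometric multiplicities via the rank-nullity identity g(λ) = n − rank(A − λI):
  rank(A − (1)·I) = 2, so dim ker(A − (1)·I) = n − 2 = 2

Summary:
  λ = 1: algebraic multiplicity = 4, geometric multiplicity = 2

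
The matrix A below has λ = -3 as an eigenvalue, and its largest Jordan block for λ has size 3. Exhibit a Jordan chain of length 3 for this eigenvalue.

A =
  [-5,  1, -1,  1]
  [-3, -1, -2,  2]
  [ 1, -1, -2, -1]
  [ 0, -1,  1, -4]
A Jordan chain for λ = -3 of length 3:
v_1 = (0, -2, 2, 4)ᵀ
v_2 = (-2, -3, 1, 0)ᵀ
v_3 = (1, 0, 0, 0)ᵀ

Let N = A − (-3)·I. We want v_3 with N^3 v_3 = 0 but N^2 v_3 ≠ 0; then v_{j-1} := N · v_j for j = 3, …, 2.

Pick v_3 = (1, 0, 0, 0)ᵀ.
Then v_2 = N · v_3 = (-2, -3, 1, 0)ᵀ.
Then v_1 = N · v_2 = (0, -2, 2, 4)ᵀ.

Sanity check: (A − (-3)·I) v_1 = (0, 0, 0, 0)ᵀ = 0. ✓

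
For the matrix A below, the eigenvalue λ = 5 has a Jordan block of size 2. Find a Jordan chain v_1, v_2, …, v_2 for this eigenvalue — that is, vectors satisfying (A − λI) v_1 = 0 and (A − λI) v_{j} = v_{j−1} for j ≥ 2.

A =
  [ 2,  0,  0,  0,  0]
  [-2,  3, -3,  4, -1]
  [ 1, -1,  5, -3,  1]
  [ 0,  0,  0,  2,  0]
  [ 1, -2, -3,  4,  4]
A Jordan chain for λ = 5 of length 2:
v_1 = (0, 1, -1, 0, 1)ᵀ
v_2 = (0, 1, -1, 0, 0)ᵀ

Let N = A − (5)·I. We want v_2 with N^2 v_2 = 0 but N^1 v_2 ≠ 0; then v_{j-1} := N · v_j for j = 2, …, 2.

Pick v_2 = (0, 1, -1, 0, 0)ᵀ.
Then v_1 = N · v_2 = (0, 1, -1, 0, 1)ᵀ.

Sanity check: (A − (5)·I) v_1 = (0, 0, 0, 0, 0)ᵀ = 0. ✓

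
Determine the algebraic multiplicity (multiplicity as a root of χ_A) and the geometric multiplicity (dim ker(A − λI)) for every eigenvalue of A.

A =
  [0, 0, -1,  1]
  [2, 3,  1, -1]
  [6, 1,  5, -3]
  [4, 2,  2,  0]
λ = 2: alg = 4, geom = 2

Step 1 — factor the characteristic polynomial to read off the algebraic multiplicities:
  χ_A(x) = (x - 2)^4

Step 2 — compute geometric multiplicities via the rank-nullity identity g(λ) = n − rank(A − λI):
  rank(A − (2)·I) = 2, so dim ker(A − (2)·I) = n − 2 = 2

Summary:
  λ = 2: algebraic multiplicity = 4, geometric multiplicity = 2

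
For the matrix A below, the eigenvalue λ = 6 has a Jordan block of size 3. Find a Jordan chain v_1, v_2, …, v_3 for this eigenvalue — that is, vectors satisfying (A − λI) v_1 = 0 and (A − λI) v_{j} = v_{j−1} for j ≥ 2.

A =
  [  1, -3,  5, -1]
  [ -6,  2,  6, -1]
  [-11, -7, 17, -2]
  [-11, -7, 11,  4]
A Jordan chain for λ = 6 of length 3:
v_1 = (-1, -1, -2, -2)ᵀ
v_2 = (-5, -6, -11, -11)ᵀ
v_3 = (1, 0, 0, 0)ᵀ

Let N = A − (6)·I. We want v_3 with N^3 v_3 = 0 but N^2 v_3 ≠ 0; then v_{j-1} := N · v_j for j = 3, …, 2.

Pick v_3 = (1, 0, 0, 0)ᵀ.
Then v_2 = N · v_3 = (-5, -6, -11, -11)ᵀ.
Then v_1 = N · v_2 = (-1, -1, -2, -2)ᵀ.

Sanity check: (A − (6)·I) v_1 = (0, 0, 0, 0)ᵀ = 0. ✓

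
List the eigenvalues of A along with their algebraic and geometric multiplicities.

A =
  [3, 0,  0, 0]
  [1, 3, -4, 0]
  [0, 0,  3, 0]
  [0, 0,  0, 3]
λ = 3: alg = 4, geom = 3

Step 1 — factor the characteristic polynomial to read off the algebraic multiplicities:
  χ_A(x) = (x - 3)^4

Step 2 — compute geometric multiplicities via the rank-nullity identity g(λ) = n − rank(A − λI):
  rank(A − (3)·I) = 1, so dim ker(A − (3)·I) = n − 1 = 3

Summary:
  λ = 3: algebraic multiplicity = 4, geometric multiplicity = 3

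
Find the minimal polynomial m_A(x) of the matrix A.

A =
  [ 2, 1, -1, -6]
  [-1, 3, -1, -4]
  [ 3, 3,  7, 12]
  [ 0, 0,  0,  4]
x^3 - 12*x^2 + 48*x - 64

The characteristic polynomial is χ_A(x) = (x - 4)^4, so the eigenvalues are known. The minimal polynomial is
  m_A(x) = Π_λ (x − λ)^{k_λ}
where k_λ is the size of the *largest* Jordan block for λ (equivalently, the smallest k with (A − λI)^k v = 0 for every generalised eigenvector v of λ).

  λ = 4: largest Jordan block has size 3, contributing (x − 4)^3

So m_A(x) = (x - 4)^3 = x^3 - 12*x^2 + 48*x - 64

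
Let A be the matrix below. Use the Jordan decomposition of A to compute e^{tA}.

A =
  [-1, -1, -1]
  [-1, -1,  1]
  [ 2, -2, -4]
e^{tA} =
  [t*exp(-2*t) + exp(-2*t), -t*exp(-2*t), -t*exp(-2*t)]
  [-t*exp(-2*t), t*exp(-2*t) + exp(-2*t), t*exp(-2*t)]
  [2*t*exp(-2*t), -2*t*exp(-2*t), -2*t*exp(-2*t) + exp(-2*t)]

Strategy: write A = P · J · P⁻¹ where J is a Jordan canonical form, so e^{tA} = P · e^{tJ} · P⁻¹, and e^{tJ} can be computed block-by-block.

A has Jordan form
J =
  [-2,  1,  0]
  [ 0, -2,  0]
  [ 0,  0, -2]
(up to reordering of blocks).

Per-block formulas:
  For a 1×1 block at λ = -2: exp(t · [-2]) = [e^(-2t)].
  For a 2×2 Jordan block J_2(-2): exp(t · J_2(-2)) = e^(-2t)·(I + t·N), where N is the 2×2 nilpotent shift.

After assembling e^{tJ} and conjugating by P, we get:

e^{tA} =
  [t*exp(-2*t) + exp(-2*t), -t*exp(-2*t), -t*exp(-2*t)]
  [-t*exp(-2*t), t*exp(-2*t) + exp(-2*t), t*exp(-2*t)]
  [2*t*exp(-2*t), -2*t*exp(-2*t), -2*t*exp(-2*t) + exp(-2*t)]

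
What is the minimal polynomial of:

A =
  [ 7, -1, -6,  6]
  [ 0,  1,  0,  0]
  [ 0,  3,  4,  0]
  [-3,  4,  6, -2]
x^3 - 6*x^2 + 9*x - 4

The characteristic polynomial is χ_A(x) = (x - 4)^2*(x - 1)^2, so the eigenvalues are known. The minimal polynomial is
  m_A(x) = Π_λ (x − λ)^{k_λ}
where k_λ is the size of the *largest* Jordan block for λ (equivalently, the smallest k with (A − λI)^k v = 0 for every generalised eigenvector v of λ).

  λ = 1: largest Jordan block has size 2, contributing (x − 1)^2
  λ = 4: largest Jordan block has size 1, contributing (x − 4)

So m_A(x) = (x - 4)*(x - 1)^2 = x^3 - 6*x^2 + 9*x - 4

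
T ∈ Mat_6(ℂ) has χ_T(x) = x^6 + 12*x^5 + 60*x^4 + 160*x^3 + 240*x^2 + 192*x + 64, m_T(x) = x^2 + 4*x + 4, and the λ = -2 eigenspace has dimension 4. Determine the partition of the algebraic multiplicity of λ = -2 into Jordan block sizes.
Block sizes for λ = -2: [2, 2, 1, 1]

Step 1 — from the characteristic polynomial, algebraic multiplicity of λ = -2 is 6. From dim ker(T − (-2)·I) = 4, there are exactly 4 Jordan blocks for λ = -2.
Step 2 — from the minimal polynomial, the factor (x + 2)^2 tells us the largest block for λ = -2 has size 2.
Step 3 — with total size 6, 4 blocks, and largest block 2, the block sizes (in nonincreasing order) are [2, 2, 1, 1].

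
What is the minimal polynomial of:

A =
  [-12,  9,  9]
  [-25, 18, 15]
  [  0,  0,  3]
x^2 - 6*x + 9

The characteristic polynomial is χ_A(x) = (x - 3)^3, so the eigenvalues are known. The minimal polynomial is
  m_A(x) = Π_λ (x − λ)^{k_λ}
where k_λ is the size of the *largest* Jordan block for λ (equivalently, the smallest k with (A − λI)^k v = 0 for every generalised eigenvector v of λ).

  λ = 3: largest Jordan block has size 2, contributing (x − 3)^2

So m_A(x) = (x - 3)^2 = x^2 - 6*x + 9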